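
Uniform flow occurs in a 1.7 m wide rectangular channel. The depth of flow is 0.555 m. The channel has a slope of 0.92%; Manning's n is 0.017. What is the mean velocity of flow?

Flow area A = b·y = 1.7 × 0.555 = 0.9435 m². Wetted perimeter P = b + 2y = 1.7 + 2×0.555 = 2.81 m.
Hydraulic radius R = A/P = 0.9435/2.81 = 0.3358 m.
From Manning's equation, V = (1/n) R^(2/3) S^(1/2) = (1/0.017) × 0.3358^(2/3) × 0.0092^(1/2) = 2.73 m/s.

V = 2.73 m/s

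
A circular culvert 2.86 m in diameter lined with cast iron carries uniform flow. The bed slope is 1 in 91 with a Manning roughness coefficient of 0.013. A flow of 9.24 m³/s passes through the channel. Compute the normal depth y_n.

Manning's equation rearranged: A R^(2/3) = nQ / (1·√S) = 0.013 × 9.24 / (√0.01099) = 1.146.
Try y = 1.01 m: A R^(2/3) = 1.374 — high.
Try y = 0.723 m: A R^(2/3) = 0.7193 — low.
Try y = 0.918 m: A R^(2/3) = 1.146 — matches.

y_n = 0.918 m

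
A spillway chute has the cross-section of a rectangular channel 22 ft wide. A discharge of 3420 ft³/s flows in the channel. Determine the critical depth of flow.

y_c = 9.09 ft

For a rectangular channel, critical depth y_c = (q²/g)^(1/3) where q = Q/b = 3420/22 = 155.5 ft²/s.
So y_c = (155.5²/32.2)^(1/3) = 9.09 ft.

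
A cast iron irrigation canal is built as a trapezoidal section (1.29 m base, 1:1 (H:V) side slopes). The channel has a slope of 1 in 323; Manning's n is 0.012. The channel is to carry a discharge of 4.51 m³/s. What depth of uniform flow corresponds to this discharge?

Manning's equation rearranged: A R^(2/3) = nQ / (1·√S) = 0.012 × 4.51 / (√0.003096) = 0.9727.
Try y = 0.851 m: A R^(2/3) = 1.137 — over.
Try y = 0.699 m: A R^(2/3) = 0.7866 — short.
Try y = 0.783 m: A R^(2/3) = 0.9716 — matches.

y_n = 0.783 m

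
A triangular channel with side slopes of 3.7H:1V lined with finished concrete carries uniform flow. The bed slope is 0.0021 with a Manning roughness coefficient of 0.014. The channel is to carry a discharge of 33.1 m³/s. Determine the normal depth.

y_n = 1.75 m

Manning's equation rearranged: A R^(2/3) = nQ / (1·√S) = 0.014 × 33.1 / (√0.0021) = 10.11.
Try y = 2.2 m: A R^(2/3) = 18.64 — too large.
Try y = 1.48 m: A R^(2/3) = 6.476 — too small.
Try y = 1.75 m: A R^(2/3) = 10.13 — close enough.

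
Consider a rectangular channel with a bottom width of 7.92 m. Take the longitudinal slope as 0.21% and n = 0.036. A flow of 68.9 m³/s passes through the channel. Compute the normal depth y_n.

Manning's equation rearranged: A R^(2/3) = nQ / (1·√S) = 0.036 × 68.9 / (√0.0021) = 54.13.
At y = 4.8 m: A R^(2/3) = 63.72 — high.
At y = 3.43 m: A R^(2/3) = 40.76 — low.
At y = 4.24 m: A R^(2/3) = 54.15 — close enough.

y_n = 4.24 m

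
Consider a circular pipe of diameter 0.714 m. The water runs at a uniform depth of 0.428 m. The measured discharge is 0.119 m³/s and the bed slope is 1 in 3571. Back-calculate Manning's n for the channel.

n = 0.012

For a circular section of diameter D = 0.714 m at depth y = 0.428 m, the central angle is θ = 2 arccos(1 − 2y/D) = 3.542 rad. Then A = (D²/8)(θ − sin θ) = 0.2506 m² and P = Dθ/2 = 1.265 m.
Hydraulic radius R = A/P = 0.2506/1.265 = 0.1981 m.
Rearranging Manning's equation: n = (1/Q) A R^(2/3) S^(1/2) = (1/0.119) × 0.2506 × 0.1981^(2/3) × √0.00028 = 0.012.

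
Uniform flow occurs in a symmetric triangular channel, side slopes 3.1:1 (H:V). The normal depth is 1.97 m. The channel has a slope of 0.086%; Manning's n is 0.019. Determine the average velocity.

V = 1.48 m/s

For a triangular section with side slope z = 3.1: A = zy² = 3.1×1.97² = 12.03 m²; P = 2y√(1+z²) = 2×1.97×3.257 = 12.83 m.
Hydraulic radius R = A/P = 12.03/12.83 = 0.9374 m.
From Manning's equation, V = (1/n) R^(2/3) S^(1/2) = (1/0.019) × 0.9374^(2/3) × 0.00086^(1/2) = 1.48 m/s.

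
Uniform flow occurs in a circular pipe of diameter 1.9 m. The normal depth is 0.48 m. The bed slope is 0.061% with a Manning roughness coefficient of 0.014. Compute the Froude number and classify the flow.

subcritical

For a circular section of diameter D = 1.9 m at depth y = 0.48 m, the central angle is θ = 2 arccos(1 − 2y/D) = 2.107 rad. Then A = (D²/8)(θ − sin θ) = 0.5625 m² and P = Dθ/2 = 2.001 m.
Hydraulic radius R = A/P = 0.5625/2.001 = 0.2811 m.
V = (1/n) R^(2/3) √S = (1/0.014) × 0.2811^(2/3) × √0.00061 = 0.757 m/s. Hydraulic depth D_h = A/T = 0.5625/1.651 = 0.3407 m.
Froude number Fr = V/√(g·D_h) = 0.757/√(9.81×0.3407) = 0.414, which is less than 1, so the flow is subcritical.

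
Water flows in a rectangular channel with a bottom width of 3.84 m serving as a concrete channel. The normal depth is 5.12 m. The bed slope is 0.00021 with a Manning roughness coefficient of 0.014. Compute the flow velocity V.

Flow area A = b·y = 3.84 × 5.12 = 19.66 m². Wetted perimeter P = b + 2y = 3.84 + 2×5.12 = 14.08 m.
Hydraulic radius R = A/P = 19.66/14.08 = 1.396 m.
From Manning's equation, V = (1/n) R^(2/3) S^(1/2) = (1/0.014) × 1.396^(2/3) × 0.00021^(1/2) = 1.29 m/s.

V = 1.29 m/s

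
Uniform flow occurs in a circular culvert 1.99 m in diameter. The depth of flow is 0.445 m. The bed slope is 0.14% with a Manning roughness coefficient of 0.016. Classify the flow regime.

subcritical

For a circular section of diameter D = 1.99 m at depth y = 0.445 m, the central angle is θ = 2 arccos(1 − 2y/D) = 1.97 rad. Then A = (D²/8)(θ − sin θ) = 0.5192 m² and P = Dθ/2 = 1.96 m.
Hydraulic radius R = A/P = 0.5192/1.96 = 0.2649 m.
V = (1/n) R^(2/3) √S = (1/0.016) × 0.2649^(2/3) × √0.0014 = 0.9645 m/s. Hydraulic depth D_h = A/T = 0.5192/1.658 = 0.3131 m.
Froude number Fr = V/√(g·D_h) = 0.9645/√(9.81×0.3131) = 0.55, which is less than 1, so the flow is subcritical.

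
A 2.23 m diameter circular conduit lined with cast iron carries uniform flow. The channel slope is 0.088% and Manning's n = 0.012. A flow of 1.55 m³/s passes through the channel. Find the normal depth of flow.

y_n = 0.739 m

Manning's equation rearranged: A R^(2/3) = nQ / (1·√S) = 0.012 × 1.55 / (√0.00088) = 0.627.
Try y = 0.53 m: A R^(2/3) = 0.3277 — short.
Try y = 0.739 m: A R^(2/3) = 0.6272 — close enough.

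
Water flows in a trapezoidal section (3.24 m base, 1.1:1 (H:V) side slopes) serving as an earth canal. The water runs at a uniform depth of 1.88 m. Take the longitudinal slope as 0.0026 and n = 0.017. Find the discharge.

With bottom width b = 3.24 m and side slope z = 1.1: A = (b + zy)y = (3.24 + 1.1×1.88)×1.88 = 9.979 m²; P = b + 2y√(1+z²) = 3.24 + 2×1.88×1.487 = 8.83 m.
Hydraulic radius R = A/P = 9.979/8.83 = 1.13 m.
Manning's equation: Q = (1/n) A R^(2/3) S^(1/2) = (1/0.017) × 9.979 × 1.13^(2/3) × 0.0026^(1/2) = 32.5 m³/s.

Q = 32.5 m³/s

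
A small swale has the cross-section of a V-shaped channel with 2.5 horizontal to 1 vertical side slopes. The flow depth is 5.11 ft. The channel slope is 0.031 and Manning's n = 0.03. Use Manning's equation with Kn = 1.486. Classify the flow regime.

For a triangular section with side slope z = 2.5: A = zy² = 2.5×5.11² = 65.28 ft²; P = 2y√(1+z²) = 2×5.11×2.693 = 27.52 ft.
Hydraulic radius R = A/P = 65.28/27.52 = 2.372 ft.
V = (1.486/n) R^(2/3) √S = (1.486/0.03) × 2.372^(2/3) × √0.031 = 15.51 ft/s. Hydraulic depth D_h = A/T = 65.28/25.55 = 2.555 ft.
Froude number Fr = V/√(g·D_h) = 15.51/√(32.2×2.555) = 1.71, which is greater than 1, so the flow is supercritical.

supercritical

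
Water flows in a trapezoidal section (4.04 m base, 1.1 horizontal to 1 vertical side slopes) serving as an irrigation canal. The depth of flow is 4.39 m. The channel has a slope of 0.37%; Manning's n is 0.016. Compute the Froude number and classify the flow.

supercritical

With bottom width b = 4.04 m and side slope z = 1.1: A = (b + zy)y = (4.04 + 1.1×4.39)×4.39 = 38.93 m²; P = b + 2y√(1+z²) = 4.04 + 2×4.39×1.487 = 17.09 m.
Hydraulic radius R = A/P = 38.93/17.09 = 2.278 m.
V = (1/n) R^(2/3) √S = (1/0.016) × 2.278^(2/3) × √0.0037 = 6.582 m/s. Hydraulic depth D_h = A/T = 38.93/13.7 = 2.842 m.
Froude number Fr = V/√(g·D_h) = 6.582/√(9.81×2.842) = 1.25, which is greater than 1, so the flow is supercritical.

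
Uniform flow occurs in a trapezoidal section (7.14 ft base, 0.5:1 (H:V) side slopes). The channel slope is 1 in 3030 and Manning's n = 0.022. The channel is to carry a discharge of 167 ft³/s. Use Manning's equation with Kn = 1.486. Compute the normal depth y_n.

Manning's equation rearranged: A R^(2/3) = nQ / (1.486·√S) = 0.022 × 167 / (1.486 × √0.00033) = 136.1.
At y = 6.89 ft: A R^(2/3) = 159.5 — over.
At y = 5.03 ft: A R^(2/3) = 92.79 — short.
At y = 6.29 ft: A R^(2/3) = 136.1 — ≈ 136.1.

y_n = 6.29 ft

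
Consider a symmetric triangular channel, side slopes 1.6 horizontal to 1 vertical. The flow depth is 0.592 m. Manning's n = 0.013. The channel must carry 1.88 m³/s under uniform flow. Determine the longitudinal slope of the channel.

S = 0.012

For a triangular section with side slope z = 1.6: A = zy² = 1.6×0.592² = 0.5607 m²; P = 2y√(1+z²) = 2×0.592×1.887 = 2.234 m.
Hydraulic radius R = A/P = 0.5607/2.234 = 0.251 m.
From Manning's equation, S = [nQ / (1 A R^(2/3))]² = [0.013 × 1.88 / (1 × 0.5607 × 0.251^(2/3))]² = 0.012.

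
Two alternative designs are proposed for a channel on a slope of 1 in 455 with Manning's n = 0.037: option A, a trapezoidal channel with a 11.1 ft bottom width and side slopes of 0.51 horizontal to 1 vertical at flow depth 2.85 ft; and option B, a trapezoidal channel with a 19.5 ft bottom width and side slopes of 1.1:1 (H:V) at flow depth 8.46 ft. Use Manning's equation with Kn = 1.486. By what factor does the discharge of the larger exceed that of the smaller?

13.1

Channel A: With bottom width b = 11.1 ft and side slope z = 0.51: A = (b + zy)y = (11.1 + 0.51×2.85)×2.85 = 35.78 ft²; P = b + 2y√(1+z²) = 11.1 + 2×2.85×1.123 = 17.5 ft. Hydraulic radius R = A/P = 35.78/17.5 = 2.045 ft. Q_A = (1.486/0.037)·35.78·2.045^(2/3)·√0.002198 = 108.5 ft³/s.
Channel B: With bottom width b = 19.5 ft and side slope z = 1.1: A = (b + zy)y = (19.5 + 1.1×8.46)×8.46 = 243.7 ft²; P = b + 2y√(1+z²) = 19.5 + 2×8.46×1.487 = 44.65 ft. Hydraulic radius R = A/P = 243.7/44.65 = 5.458 ft. Q_B = (1.486/0.037)·243.7·5.458^(2/3)·√0.002198 = 1422 ft³/s.
The larger discharge is 1422 ft³/s and the smaller is 108.5 ft³/s; the ratio is 13.1.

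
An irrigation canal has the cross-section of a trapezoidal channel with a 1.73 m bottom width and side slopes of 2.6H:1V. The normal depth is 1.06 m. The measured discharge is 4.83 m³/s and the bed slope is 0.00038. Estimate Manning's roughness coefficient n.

n = 0.014

With bottom width b = 1.73 m and side slope z = 2.6: A = (b + zy)y = (1.73 + 2.6×1.06)×1.06 = 4.755 m²; P = b + 2y√(1+z²) = 1.73 + 2×1.06×2.786 = 7.636 m.
Hydraulic radius R = A/P = 4.755/7.636 = 0.6228 m.
Rearranging Manning's equation: n = (1/Q) A R^(2/3) S^(1/2) = (1/4.83) × 4.755 × 0.6228^(2/3) × √0.00038 = 0.014.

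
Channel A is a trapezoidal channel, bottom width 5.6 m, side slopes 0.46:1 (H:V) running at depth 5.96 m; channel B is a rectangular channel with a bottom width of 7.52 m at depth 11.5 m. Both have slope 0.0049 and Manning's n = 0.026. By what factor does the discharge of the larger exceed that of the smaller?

1.82

Channel A: With bottom width b = 5.6 m and side slope z = 0.46: A = (b + zy)y = (5.6 + 0.46×5.96)×5.96 = 49.72 m²; P = b + 2y√(1+z²) = 5.6 + 2×5.96×1.101 = 18.72 m. Hydraulic radius R = A/P = 49.72/18.72 = 2.656 m. Q_A = (1/0.026)·49.72·2.656^(2/3)·√0.0049 = 256.7 m³/s.
Channel B: Flow area A = b·y = 7.52 × 11.5 = 86.48 m². Wetted perimeter P = b + 2y = 7.52 + 2×11.5 = 30.52 m. Hydraulic radius R = A/P = 86.48/30.52 = 2.834 m. Q_B = (1/0.026)·86.48·2.834^(2/3)·√0.0049 = 466.2 m³/s.
The larger discharge is 466.2 m³/s and the smaller is 256.7 m³/s; the ratio is 1.82.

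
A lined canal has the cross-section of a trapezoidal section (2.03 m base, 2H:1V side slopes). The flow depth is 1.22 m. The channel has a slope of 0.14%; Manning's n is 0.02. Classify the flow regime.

subcritical

With bottom width b = 2.03 m and side slope z = 2: A = (b + zy)y = (2.03 + 2×1.22)×1.22 = 5.453 m²; P = b + 2y√(1+z²) = 2.03 + 2×1.22×2.236 = 7.486 m.
Hydraulic radius R = A/P = 5.453/7.486 = 0.7285 m.
V = (1/n) R^(2/3) √S = (1/0.02) × 0.7285^(2/3) × √0.0014 = 1.515 m/s. Hydraulic depth D_h = A/T = 5.453/6.91 = 0.7892 m.
Froude number Fr = V/√(g·D_h) = 1.515/√(9.81×0.7892) = 0.544, which is less than 1, so the flow is subcritical.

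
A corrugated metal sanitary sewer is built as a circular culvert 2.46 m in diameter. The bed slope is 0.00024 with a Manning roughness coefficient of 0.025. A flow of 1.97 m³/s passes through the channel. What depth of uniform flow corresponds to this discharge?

Manning's equation rearranged: A R^(2/3) = nQ / (1·√S) = 0.025 × 1.97 / (√0.00024) = 3.179.
Trying y = 1.68 m: A R^(2/3) = 2.785 — low.
Trying y = 2.22 m: A R^(2/3) = 3.667 — high.
Trying y = 1.87 m: A R^(2/3) = 3.183 — close enough.

y_n = 1.87 m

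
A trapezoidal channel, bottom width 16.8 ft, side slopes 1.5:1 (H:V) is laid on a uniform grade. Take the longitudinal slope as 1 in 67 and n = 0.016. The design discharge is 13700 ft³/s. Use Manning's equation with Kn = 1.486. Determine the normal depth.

Manning's equation rearranged: A R^(2/3) = nQ / (1.486·√S) = 0.016 × 13700 / (1.486 × √0.01493) = 1207.
Try y = 9.08 ft: A R^(2/3) = 868.5 — too small.
Try y = 12.4 ft: A R^(2/3) = 1627 — too large.
Try y = 10.7 ft: A R^(2/3) = 1205 — matches.

y_n = 10.7 ft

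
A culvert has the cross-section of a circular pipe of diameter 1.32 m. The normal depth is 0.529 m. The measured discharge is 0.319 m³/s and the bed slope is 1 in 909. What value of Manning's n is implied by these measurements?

n = 0.023

For a circular section of diameter D = 1.32 m at depth y = 0.529 m, the central angle is θ = 2 arccos(1 − 2y/D) = 2.742 rad. Then A = (D²/8)(θ − sin θ) = 0.5125 m² and P = Dθ/2 = 1.81 m.
Hydraulic radius R = A/P = 0.5125/1.81 = 0.2832 m.
Rearranging Manning's equation: n = (1/Q) A R^(2/3) S^(1/2) = (1/0.319) × 0.5125 × 0.2832^(2/3) × √0.0011 = 0.023.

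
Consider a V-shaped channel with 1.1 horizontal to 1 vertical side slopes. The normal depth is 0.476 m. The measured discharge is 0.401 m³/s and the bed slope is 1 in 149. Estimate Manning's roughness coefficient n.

n = 0.016

For a triangular section with side slope z = 1.1: A = zy² = 1.1×0.476² = 0.2492 m²; P = 2y√(1+z²) = 2×0.476×1.487 = 1.415 m.
Hydraulic radius R = A/P = 0.2492/1.415 = 0.1761 m.
Rearranging Manning's equation: n = (1/Q) A R^(2/3) S^(1/2) = (1/0.401) × 0.2492 × 0.1761^(2/3) × √0.006711 = 0.016.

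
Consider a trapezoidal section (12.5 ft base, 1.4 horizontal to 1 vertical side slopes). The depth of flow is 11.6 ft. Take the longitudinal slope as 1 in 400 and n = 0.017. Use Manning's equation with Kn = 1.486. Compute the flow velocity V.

V = 15 ft/s

With bottom width b = 12.5 ft and side slope z = 1.4: A = (b + zy)y = (12.5 + 1.4×11.6)×11.6 = 333.4 ft²; P = b + 2y√(1+z²) = 12.5 + 2×11.6×1.72 = 52.41 ft.
Hydraulic radius R = A/P = 333.4/52.41 = 6.36 ft.
From Manning's equation, V = (1.486/n) R^(2/3) S^(1/2) = (1.486/0.017) × 6.36^(2/3) × 0.0025^(1/2) = 15 ft/s.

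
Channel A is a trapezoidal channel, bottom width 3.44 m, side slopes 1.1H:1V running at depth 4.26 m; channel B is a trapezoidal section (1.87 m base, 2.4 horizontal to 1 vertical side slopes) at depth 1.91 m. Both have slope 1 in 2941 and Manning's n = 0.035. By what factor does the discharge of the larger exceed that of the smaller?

4.54

Channel A: With bottom width b = 3.44 m and side slope z = 1.1: A = (b + zy)y = (3.44 + 1.1×4.26)×4.26 = 34.62 m²; P = b + 2y√(1+z²) = 3.44 + 2×4.26×1.487 = 16.11 m. Hydraulic radius R = A/P = 34.62/16.11 = 2.149 m. Q_A = (1/0.035)·34.62·2.149^(2/3)·√0.00034 = 30.37 m³/s.
Channel B: With bottom width b = 1.87 m and side slope z = 2.4: A = (b + zy)y = (1.87 + 2.4×1.91)×1.91 = 12.33 m²; P = b + 2y√(1+z²) = 1.87 + 2×1.91×2.6 = 11.8 m. Hydraulic radius R = A/P = 12.33/11.8 = 1.044 m. Q_B = (1/0.035)·12.33·1.044^(2/3)·√0.00034 = 6.686 m³/s.
The larger discharge is 30.37 m³/s and the smaller is 6.686 m³/s; the ratio is 4.54.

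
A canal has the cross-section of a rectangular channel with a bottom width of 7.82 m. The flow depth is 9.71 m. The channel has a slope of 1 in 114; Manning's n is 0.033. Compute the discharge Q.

Q = 427 m³/s

Flow area A = b·y = 7.82 × 9.71 = 75.93 m². Wetted perimeter P = b + 2y = 7.82 + 2×9.71 = 27.24 m.
Hydraulic radius R = A/P = 75.93/27.24 = 2.788 m.
Manning's equation: Q = (1/n) A R^(2/3) S^(1/2) = (1/0.033) × 75.93 × 2.788^(2/3) × 0.008772^(1/2) = 427 m³/s.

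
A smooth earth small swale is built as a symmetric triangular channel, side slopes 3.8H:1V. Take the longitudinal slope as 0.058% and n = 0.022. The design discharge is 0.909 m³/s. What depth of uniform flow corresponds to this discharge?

y_n = 0.678 m

Manning's equation rearranged: A R^(2/3) = nQ / (1·√S) = 0.022 × 0.909 / (√0.00058) = 0.8304.
Try y = 0.47 m: A R^(2/3) = 0.3126 — too small.
Try y = 0.775 m: A R^(2/3) = 1.186 — too large.
Try y = 0.678 m: A R^(2/3) = 0.8305 — close enough.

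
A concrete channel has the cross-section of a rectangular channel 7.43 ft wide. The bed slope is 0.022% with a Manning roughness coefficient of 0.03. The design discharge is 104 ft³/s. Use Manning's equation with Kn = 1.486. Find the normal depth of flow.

Manning's equation rearranged: A R^(2/3) = nQ / (1.486·√S) = 0.03 × 104 / (1.486 × √0.00022) = 141.6.
At y = 11.1 ft: A R^(2/3) = 163.2 — high.
At y = 8.59 ft: A R^(2/3) = 120.5 — low.
At y = 9.83 ft: A R^(2/3) = 141.5 — matches.

y_n = 9.83 ft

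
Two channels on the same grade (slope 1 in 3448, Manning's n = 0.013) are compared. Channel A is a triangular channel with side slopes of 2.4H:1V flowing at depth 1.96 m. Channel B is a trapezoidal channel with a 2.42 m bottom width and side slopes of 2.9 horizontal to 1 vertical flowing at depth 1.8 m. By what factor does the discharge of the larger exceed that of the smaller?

Channel A: For a triangular section with side slope z = 2.4: A = zy² = 2.4×1.96² = 9.22 m²; P = 2y√(1+z²) = 2×1.96×2.6 = 10.19 m. Hydraulic radius R = A/P = 9.22/10.19 = 0.9046 m. Q_A = (1/0.013)·9.22·0.9046^(2/3)·√0.00029 = 11.3 m³/s.
Channel B: With bottom width b = 2.42 m and side slope z = 2.9: A = (b + zy)y = (2.42 + 2.9×1.8)×1.8 = 13.75 m²; P = b + 2y√(1+z²) = 2.42 + 2×1.8×3.068 = 13.46 m. Hydraulic radius R = A/P = 13.75/13.46 = 1.021 m. Q_B = (1/0.013)·13.75·1.021^(2/3)·√0.00029 = 18.27 m³/s.
The larger discharge is 18.27 m³/s and the smaller is 11.3 m³/s; the ratio is 1.62.

1.62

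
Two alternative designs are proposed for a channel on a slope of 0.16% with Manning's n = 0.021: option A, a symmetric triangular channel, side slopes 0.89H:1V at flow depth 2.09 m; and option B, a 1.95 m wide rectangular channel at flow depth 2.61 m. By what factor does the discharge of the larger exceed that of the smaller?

1.33

Channel A: For a triangular section with side slope z = 0.89: A = zy² = 0.89×2.09² = 3.888 m²; P = 2y√(1+z²) = 2×2.09×1.339 = 5.596 m. Hydraulic radius R = A/P = 3.888/5.596 = 0.6947 m. Q_A = (1/0.021)·3.888·0.6947^(2/3)·√0.0016 = 5.809 m³/s.
Channel B: Flow area A = b·y = 1.95 × 2.61 = 5.089 m². Wetted perimeter P = b + 2y = 1.95 + 2×2.61 = 7.17 m. Hydraulic radius R = A/P = 5.089/7.17 = 0.7098 m. Q_B = (1/0.021)·5.089·0.7098^(2/3)·√0.0016 = 7.714 m³/s.
The larger discharge is 7.714 m³/s and the smaller is 5.809 m³/s; the ratio is 1.33.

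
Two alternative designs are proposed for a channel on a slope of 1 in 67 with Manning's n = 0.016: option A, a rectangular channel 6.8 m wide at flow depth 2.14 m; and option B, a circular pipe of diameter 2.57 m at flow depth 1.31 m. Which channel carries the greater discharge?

channel A

Channel A: Flow area A = b·y = 6.8 × 2.14 = 14.55 m². Wetted perimeter P = b + 2y = 6.8 + 2×2.14 = 11.08 m. Hydraulic radius R = A/P = 14.55/11.08 = 1.313 m. Q_A = (1/0.016)·14.55·1.313^(2/3)·√0.01493 = 133.3 m³/s.
Channel B: For a circular section of diameter D = 2.57 m at depth y = 1.31 m, the central angle is θ = 2 arccos(1 − 2y/D) = 3.181 rad. Then A = (D²/8)(θ − sin θ) = 2.658 m² and P = Dθ/2 = 4.087 m. Hydraulic radius R = A/P = 2.658/4.087 = 0.6504 m. Q_B = (1/0.016)·2.658·0.6504^(2/3)·√0.01493 = 15.23 m³/s.
Q_A = 133.3 m³/s vs Q_B = 15.23 m³/s, so channel A carries more.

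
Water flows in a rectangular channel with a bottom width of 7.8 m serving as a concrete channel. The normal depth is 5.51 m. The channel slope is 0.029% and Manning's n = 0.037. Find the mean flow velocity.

Flow area A = b·y = 7.8 × 5.51 = 42.98 m². Wetted perimeter P = b + 2y = 7.8 + 2×5.51 = 18.82 m.
Hydraulic radius R = A/P = 42.98/18.82 = 2.284 m.
From Manning's equation, V = (1/n) R^(2/3) S^(1/2) = (1/0.037) × 2.284^(2/3) × 0.00029^(1/2) = 0.798 m/s.

V = 0.798 m/s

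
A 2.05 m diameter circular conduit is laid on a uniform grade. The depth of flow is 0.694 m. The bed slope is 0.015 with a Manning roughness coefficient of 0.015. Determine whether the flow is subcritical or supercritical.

For a circular section of diameter D = 2.05 m at depth y = 0.694 m, the central angle is θ = 2 arccos(1 − 2y/D) = 2.484 rad. Then A = (D²/8)(θ − sin θ) = 0.9838 m² and P = Dθ/2 = 2.546 m.
Hydraulic radius R = A/P = 0.9838/2.546 = 0.3864 m.
V = (1/n) R^(2/3) √S = (1/0.015) × 0.3864^(2/3) × √0.015 = 4.331 m/s. Hydraulic depth D_h = A/T = 0.9838/1.94 = 0.507 m.
Froude number Fr = V/√(g·D_h) = 4.331/√(9.81×0.507) = 1.94, which is greater than 1, so the flow is supercritical.

supercritical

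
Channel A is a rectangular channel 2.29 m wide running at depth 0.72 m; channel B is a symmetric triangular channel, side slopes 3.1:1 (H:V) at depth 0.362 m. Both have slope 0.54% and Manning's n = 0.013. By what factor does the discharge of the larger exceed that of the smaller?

7.61

Channel A: Flow area A = b·y = 2.29 × 0.72 = 1.649 m². Wetted perimeter P = b + 2y = 2.29 + 2×0.72 = 3.73 m. Hydraulic radius R = A/P = 1.649/3.73 = 0.442 m. Q_A = (1/0.013)·1.649·0.442^(2/3)·√0.0054 = 5.408 m³/s.
Channel B: For a triangular section with side slope z = 3.1: A = zy² = 3.1×0.362² = 0.4062 m²; P = 2y√(1+z²) = 2×0.362×3.257 = 2.358 m. Hydraulic radius R = A/P = 0.4062/2.358 = 0.1723 m. Q_B = (1/0.013)·0.4062·0.1723^(2/3)·√0.0054 = 0.7109 m³/s.
The larger discharge is 5.408 m³/s and the smaller is 0.7109 m³/s; the ratio is 7.61.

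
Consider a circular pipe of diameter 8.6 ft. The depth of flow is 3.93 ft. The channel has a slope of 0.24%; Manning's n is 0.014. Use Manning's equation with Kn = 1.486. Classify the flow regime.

subcritical

For a circular section of diameter D = 8.6 ft at depth y = 3.93 ft, the central angle is θ = 2 arccos(1 − 2y/D) = 2.969 rad. Then A = (D²/8)(θ − sin θ) = 25.87 ft² and P = Dθ/2 = 12.77 ft.
Hydraulic radius R = A/P = 25.87/12.77 = 2.026 ft.
V = (1.486/n) R^(2/3) √S = (1.486/0.014) × 2.026^(2/3) × √0.0024 = 8.325 ft/s. Hydraulic depth D_h = A/T = 25.87/8.568 = 3.019 ft.
Froude number Fr = V/√(g·D_h) = 8.325/√(32.2×3.019) = 0.844, which is less than 1, so the flow is subcritical.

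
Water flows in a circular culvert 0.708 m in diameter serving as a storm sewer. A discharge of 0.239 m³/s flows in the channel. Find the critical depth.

y_c = 0.301 m

At critical depth, Q² T / (g A³) = 1, i.e. A³/T = Q²/g = 0.239²/9.81 = 0.005823.
At y = 0.373 m: A³/T = 0.01315 — over.
At y = 0.216 m: A³/T = 0.001612 — short.
At y = 0.301 m: A³/T = 0.005792 — ≈ 0.005823.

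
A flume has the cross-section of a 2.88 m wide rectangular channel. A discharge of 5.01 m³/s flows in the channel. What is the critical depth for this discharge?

y_c = 0.676 m

For a rectangular channel, critical depth y_c = (q²/g)^(1/3) where q = Q/b = 5.01/2.88 = 1.74 m²/s.
So y_c = (1.74²/9.81)^(1/3) = 0.676 m.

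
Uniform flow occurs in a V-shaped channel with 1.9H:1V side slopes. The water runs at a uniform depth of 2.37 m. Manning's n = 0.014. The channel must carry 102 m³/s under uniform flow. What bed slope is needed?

S = 0.0168

For a triangular section with side slope z = 1.9: A = zy² = 1.9×2.37² = 10.67 m²; P = 2y√(1+z²) = 2×2.37×2.147 = 10.18 m.
Hydraulic radius R = A/P = 10.67/10.18 = 1.049 m.
From Manning's equation, S = [nQ / (1 A R^(2/3))]² = [0.014 × 102 / (1 × 10.67 × 1.049^(2/3))]² = 0.0168.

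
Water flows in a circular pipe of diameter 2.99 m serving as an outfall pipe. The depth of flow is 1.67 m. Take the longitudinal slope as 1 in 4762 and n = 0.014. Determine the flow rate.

Q = 3.59 m³/s

For a circular section of diameter D = 2.99 m at depth y = 1.67 m, the central angle is θ = 2 arccos(1 − 2y/D) = 3.376 rad. Then A = (D²/8)(θ − sin θ) = 4.033 m² and P = Dθ/2 = 5.047 m.
Hydraulic radius R = A/P = 4.033/5.047 = 0.799 m.
Manning's equation: Q = (1/n) A R^(2/3) S^(1/2) = (1/0.014) × 4.033 × 0.799^(2/3) × 0.00021^(1/2) = 3.59 m³/s.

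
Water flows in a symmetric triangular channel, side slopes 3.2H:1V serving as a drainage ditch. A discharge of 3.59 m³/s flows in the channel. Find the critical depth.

y_c = 0.762 m

At critical depth, Q² T / (g A³) = 1, i.e. A³/T = Q²/g = 3.59²/9.81 = 1.314.
At y = 0.593 m: A³/T = 0.3754 — too small.
At y = 0.895 m: A³/T = 2.94 — too large.
At y = 0.762 m: A³/T = 1.315 — ≈ 1.314.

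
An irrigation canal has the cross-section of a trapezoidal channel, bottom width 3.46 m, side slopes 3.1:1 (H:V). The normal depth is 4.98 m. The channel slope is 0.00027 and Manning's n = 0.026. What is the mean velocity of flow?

With bottom width b = 3.46 m and side slope z = 3.1: A = (b + zy)y = (3.46 + 3.1×4.98)×4.98 = 94.11 m²; P = b + 2y√(1+z²) = 3.46 + 2×4.98×3.257 = 35.9 m.
Hydraulic radius R = A/P = 94.11/35.9 = 2.621 m.
From Manning's equation, V = (1/n) R^(2/3) S^(1/2) = (1/0.026) × 2.621^(2/3) × 0.00027^(1/2) = 1.2 m/s.

V = 1.2 m/s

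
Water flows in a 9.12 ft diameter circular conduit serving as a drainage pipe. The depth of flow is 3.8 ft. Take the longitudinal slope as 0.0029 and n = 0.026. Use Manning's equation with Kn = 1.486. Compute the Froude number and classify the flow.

For a circular section of diameter D = 9.12 ft at depth y = 3.8 ft, the central angle is θ = 2 arccos(1 − 2y/D) = 2.807 rad. Then A = (D²/8)(θ − sin θ) = 25.76 ft² and P = Dθ/2 = 12.8 ft.
Hydraulic radius R = A/P = 25.76/12.8 = 2.013 ft.
V = (1.486/n) R^(2/3) √S = (1.486/0.026) × 2.013^(2/3) × √0.0029 = 4.907 ft/s. Hydraulic depth D_h = A/T = 25.76/8.992 = 2.865 ft.
Froude number Fr = V/√(g·D_h) = 4.907/√(32.2×2.865) = 0.511, which is less than 1, so the flow is subcritical.

subcritical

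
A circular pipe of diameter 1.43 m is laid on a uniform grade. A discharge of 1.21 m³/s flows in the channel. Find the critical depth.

At critical depth, Q² T / (g A³) = 1, i.e. A³/T = Q²/g = 1.21²/9.81 = 0.1492.
Try y = 0.634 m: A³/T = 0.2287 — over.
Try y = 0.567 m: A³/T = 0.149 — close enough.

y_c = 0.567 m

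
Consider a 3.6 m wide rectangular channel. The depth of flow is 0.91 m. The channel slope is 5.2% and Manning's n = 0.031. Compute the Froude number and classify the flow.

supercritical

Flow area A = b·y = 3.6 × 0.91 = 3.276 m². Wetted perimeter P = b + 2y = 3.6 + 2×0.91 = 5.42 m.
Hydraulic radius R = A/P = 3.276/5.42 = 0.6044 m.
V = (1/n) R^(2/3) √S = (1/0.031) × 0.6044^(2/3) × √0.052 = 5.259 m/s. Hydraulic depth D_h = A/T = 3.276/3.6 = 0.91 m.
Froude number Fr = V/√(g·D_h) = 5.259/√(9.81×0.91) = 1.76, which is greater than 1, so the flow is supercritical.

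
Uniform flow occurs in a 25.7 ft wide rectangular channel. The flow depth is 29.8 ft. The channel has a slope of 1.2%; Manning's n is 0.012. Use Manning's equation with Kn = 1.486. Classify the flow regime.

supercritical

Flow area A = b·y = 25.7 × 29.8 = 765.9 ft². Wetted perimeter P = b + 2y = 25.7 + 2×29.8 = 85.3 ft.
Hydraulic radius R = A/P = 765.9/85.3 = 8.978 ft.
V = (1.486/n) R^(2/3) √S = (1.486/0.012) × 8.978^(2/3) × √0.012 = 58.6 ft/s. Hydraulic depth D_h = A/T = 765.9/25.7 = 29.8 ft.
Froude number Fr = V/√(g·D_h) = 58.6/√(32.2×29.8) = 1.89, which is greater than 1, so the flow is supercritical.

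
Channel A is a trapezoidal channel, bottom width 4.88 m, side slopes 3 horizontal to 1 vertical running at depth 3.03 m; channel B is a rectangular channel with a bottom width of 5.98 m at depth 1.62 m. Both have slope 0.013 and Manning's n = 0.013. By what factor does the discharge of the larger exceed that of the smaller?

6.16

Channel A: With bottom width b = 4.88 m and side slope z = 3: A = (b + zy)y = (4.88 + 3×3.03)×3.03 = 42.33 m²; P = b + 2y√(1+z²) = 4.88 + 2×3.03×3.162 = 24.04 m. Hydraulic radius R = A/P = 42.33/24.04 = 1.761 m. Q_A = (1/0.013)·42.33·1.761^(2/3)·√0.013 = 541.3 m³/s.
Channel B: Flow area A = b·y = 5.98 × 1.62 = 9.688 m². Wetted perimeter P = b + 2y = 5.98 + 2×1.62 = 9.22 m. Hydraulic radius R = A/P = 9.688/9.22 = 1.051 m. Q_B = (1/0.013)·9.688·1.051^(2/3)·√0.013 = 87.81 m³/s.
The larger discharge is 541.3 m³/s and the smaller is 87.81 m³/s; the ratio is 6.16.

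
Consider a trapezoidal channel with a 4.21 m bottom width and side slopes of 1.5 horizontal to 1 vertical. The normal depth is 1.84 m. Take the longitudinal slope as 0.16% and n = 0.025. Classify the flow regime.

With bottom width b = 4.21 m and side slope z = 1.5: A = (b + zy)y = (4.21 + 1.5×1.84)×1.84 = 12.82 m²; P = b + 2y√(1+z²) = 4.21 + 2×1.84×1.803 = 10.84 m.
Hydraulic radius R = A/P = 12.82/10.84 = 1.183 m.
V = (1/n) R^(2/3) √S = (1/0.025) × 1.183^(2/3) × √0.0016 = 1.789 m/s. Hydraulic depth D_h = A/T = 12.82/9.73 = 1.318 m.
Froude number Fr = V/√(g·D_h) = 1.789/√(9.81×1.318) = 0.498, which is less than 1, so the flow is subcritical.

subcritical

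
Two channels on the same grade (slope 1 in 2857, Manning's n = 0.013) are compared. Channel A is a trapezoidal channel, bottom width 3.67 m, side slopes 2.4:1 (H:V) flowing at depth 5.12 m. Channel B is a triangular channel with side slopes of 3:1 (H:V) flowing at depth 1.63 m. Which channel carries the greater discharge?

channel A

Channel A: With bottom width b = 3.67 m and side slope z = 2.4: A = (b + zy)y = (3.67 + 2.4×5.12)×5.12 = 81.7 m²; P = b + 2y√(1+z²) = 3.67 + 2×5.12×2.6 = 30.29 m. Hydraulic radius R = A/P = 81.7/30.29 = 2.697 m. Q_A = (1/0.013)·81.7·2.697^(2/3)·√0.00035 = 227.8 m³/s.
Channel B: For a triangular section with side slope z = 3: A = zy² = 3×1.63² = 7.971 m²; P = 2y√(1+z²) = 2×1.63×3.162 = 10.31 m. Hydraulic radius R = A/P = 7.971/10.31 = 0.7732 m. Q_B = (1/0.013)·7.971·0.7732^(2/3)·√0.00035 = 9.663 m³/s.
Q_A = 227.8 m³/s vs Q_B = 9.663 m³/s, so channel A carries more.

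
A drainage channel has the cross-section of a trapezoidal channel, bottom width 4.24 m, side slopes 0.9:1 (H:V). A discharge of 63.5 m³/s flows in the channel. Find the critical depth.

y_c = 2.38 m

At critical depth, Q² T / (g A³) = 1, i.e. A³/T = Q²/g = 63.5²/9.81 = 411.
Try y = 2.58 m: A³/T = 546.2 — too large.
Try y = 1.98 m: A³/T = 217.2 — too small.
Try y = 2.38 m: A³/T = 411.1 — close enough.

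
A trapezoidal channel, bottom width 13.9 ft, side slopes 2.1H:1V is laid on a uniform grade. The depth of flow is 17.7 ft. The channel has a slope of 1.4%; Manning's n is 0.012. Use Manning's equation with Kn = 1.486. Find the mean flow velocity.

V = 65.2 ft/s

With bottom width b = 13.9 ft and side slope z = 2.1: A = (b + zy)y = (13.9 + 2.1×17.7)×17.7 = 903.9 ft²; P = b + 2y√(1+z²) = 13.9 + 2×17.7×2.326 = 96.24 ft.
Hydraulic radius R = A/P = 903.9/96.24 = 9.393 ft.
From Manning's equation, V = (1.486/n) R^(2/3) S^(1/2) = (1.486/0.012) × 9.393^(2/3) × 0.014^(1/2) = 65.2 ft/s.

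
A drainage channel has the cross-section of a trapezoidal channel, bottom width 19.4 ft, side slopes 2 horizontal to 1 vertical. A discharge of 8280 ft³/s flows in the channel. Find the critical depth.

y_c = 12 ft

At critical depth, Q² T / (g A³) = 1, i.e. A³/T = Q²/g = 8280²/32.2 = 2129000.
Try y = 15.2 ft: A³/T = 5408000 — over.
Try y = 10.6 ft: A³/T = 1290000 — short.
Try y = 12 ft: A³/T = 2096000 — matches.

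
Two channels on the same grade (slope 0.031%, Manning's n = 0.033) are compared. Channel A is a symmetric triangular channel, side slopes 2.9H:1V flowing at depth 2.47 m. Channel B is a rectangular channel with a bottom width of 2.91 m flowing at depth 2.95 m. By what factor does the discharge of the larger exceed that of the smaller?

2.33

Channel A: For a triangular section with side slope z = 2.9: A = zy² = 2.9×2.47² = 17.69 m²; P = 2y√(1+z²) = 2×2.47×3.068 = 15.15 m. Hydraulic radius R = A/P = 17.69/15.15 = 1.168 m. Q_A = (1/0.033)·17.69·1.168^(2/3)·√0.00031 = 10.47 m³/s.
Channel B: Flow area A = b·y = 2.91 × 2.95 = 8.585 m². Wetted perimeter P = b + 2y = 2.91 + 2×2.95 = 8.81 m. Hydraulic radius R = A/P = 8.585/8.81 = 0.9744 m. Q_B = (1/0.033)·8.585·0.9744^(2/3)·√0.00031 = 4.502 m³/s.
The larger discharge is 10.47 m³/s and the smaller is 4.502 m³/s; the ratio is 2.33.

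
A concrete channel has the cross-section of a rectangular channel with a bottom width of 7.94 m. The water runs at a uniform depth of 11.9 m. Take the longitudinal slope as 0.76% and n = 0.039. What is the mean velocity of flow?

Flow area A = b·y = 7.94 × 11.9 = 94.49 m². Wetted perimeter P = b + 2y = 7.94 + 2×11.9 = 31.74 m.
Hydraulic radius R = A/P = 94.49/31.74 = 2.977 m.
From Manning's equation, V = (1/n) R^(2/3) S^(1/2) = (1/0.039) × 2.977^(2/3) × 0.0076^(1/2) = 4.63 m/s.

V = 4.63 m/s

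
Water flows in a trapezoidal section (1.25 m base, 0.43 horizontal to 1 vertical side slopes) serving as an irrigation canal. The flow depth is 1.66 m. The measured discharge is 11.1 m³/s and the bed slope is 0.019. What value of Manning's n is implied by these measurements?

n = 0.031

With bottom width b = 1.25 m and side slope z = 0.43: A = (b + zy)y = (1.25 + 0.43×1.66)×1.66 = 3.26 m²; P = b + 2y√(1+z²) = 1.25 + 2×1.66×1.089 = 4.864 m.
Hydraulic radius R = A/P = 3.26/4.864 = 0.6702 m.
Rearranging Manning's equation: n = (1/Q) A R^(2/3) S^(1/2) = (1/11.1) × 3.26 × 0.6702^(2/3) × √0.019 = 0.031.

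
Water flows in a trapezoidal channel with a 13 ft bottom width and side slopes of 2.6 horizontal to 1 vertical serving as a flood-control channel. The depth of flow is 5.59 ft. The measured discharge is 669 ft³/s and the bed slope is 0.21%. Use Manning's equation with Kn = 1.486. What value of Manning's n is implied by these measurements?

n = 0.036

With bottom width b = 13 ft and side slope z = 2.6: A = (b + zy)y = (13 + 2.6×5.59)×5.59 = 153.9 ft²; P = b + 2y√(1+z²) = 13 + 2×5.59×2.786 = 44.14 ft.
Hydraulic radius R = A/P = 153.9/44.14 = 3.487 ft.
Rearranging Manning's equation: n = (1.486/Q) A R^(2/3) S^(1/2) = (1.486/669) × 153.9 × 3.487^(2/3) × √0.0021 = 0.036.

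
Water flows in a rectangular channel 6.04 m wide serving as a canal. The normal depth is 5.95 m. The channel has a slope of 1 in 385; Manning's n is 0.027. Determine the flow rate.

Q = 108 m³/s

Flow area A = b·y = 6.04 × 5.95 = 35.94 m². Wetted perimeter P = b + 2y = 6.04 + 2×5.95 = 17.94 m.
Hydraulic radius R = A/P = 35.94/17.94 = 2.003 m.
Manning's equation: Q = (1/n) A R^(2/3) S^(1/2) = (1/0.027) × 35.94 × 2.003^(2/3) × 0.002597^(1/2) = 108 m³/s.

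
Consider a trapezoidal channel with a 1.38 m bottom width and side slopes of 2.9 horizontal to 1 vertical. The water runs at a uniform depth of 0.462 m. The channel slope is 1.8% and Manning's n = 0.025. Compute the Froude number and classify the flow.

supercritical

With bottom width b = 1.38 m and side slope z = 2.9: A = (b + zy)y = (1.38 + 2.9×0.462)×0.462 = 1.257 m²; P = b + 2y√(1+z²) = 1.38 + 2×0.462×3.068 = 4.214 m.
Hydraulic radius R = A/P = 1.257/4.214 = 0.2982 m.
V = (1/n) R^(2/3) √S = (1/0.025) × 0.2982^(2/3) × √0.018 = 2.395 m/s. Hydraulic depth D_h = A/T = 1.257/4.06 = 0.3095 m.
Froude number Fr = V/√(g·D_h) = 2.395/√(9.81×0.3095) = 1.37, which is greater than 1, so the flow is supercritical.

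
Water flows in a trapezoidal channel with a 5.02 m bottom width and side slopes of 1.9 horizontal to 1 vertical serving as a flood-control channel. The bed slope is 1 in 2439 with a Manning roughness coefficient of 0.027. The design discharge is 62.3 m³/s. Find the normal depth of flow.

y_n = 3.91 m

Manning's equation rearranged: A R^(2/3) = nQ / (1·√S) = 0.027 × 62.3 / (√0.00041) = 83.07.
Trying y = 4.63 m: A R^(2/3) = 120 — high.
Trying y = 2.88 m: A R^(2/3) = 43.68 — low.
Trying y = 3.91 m: A R^(2/3) = 83.13 — ≈ 83.07.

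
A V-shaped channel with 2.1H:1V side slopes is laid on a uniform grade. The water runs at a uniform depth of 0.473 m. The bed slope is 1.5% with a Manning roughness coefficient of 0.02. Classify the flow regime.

For a triangular section with side slope z = 2.1: A = zy² = 2.1×0.473² = 0.4698 m²; P = 2y√(1+z²) = 2×0.473×2.326 = 2.2 m.
Hydraulic radius R = A/P = 0.4698/2.2 = 0.2135 m.
V = (1/n) R^(2/3) √S = (1/0.02) × 0.2135^(2/3) × √0.015 = 2.188 m/s. Hydraulic depth D_h = A/T = 0.4698/1.987 = 0.2365 m.
Froude number Fr = V/√(g·D_h) = 2.188/√(9.81×0.2365) = 1.44, which is greater than 1, so the flow is supercritical.

supercritical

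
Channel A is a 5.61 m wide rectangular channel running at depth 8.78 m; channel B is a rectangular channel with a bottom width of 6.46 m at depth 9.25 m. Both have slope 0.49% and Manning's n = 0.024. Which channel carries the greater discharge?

channel B

Channel A: Flow area A = b·y = 5.61 × 8.78 = 49.26 m². Wetted perimeter P = b + 2y = 5.61 + 2×8.78 = 23.17 m. Hydraulic radius R = A/P = 49.26/23.17 = 2.126 m. Q_A = (1/0.024)·49.26·2.126^(2/3)·√0.0049 = 237.5 m³/s.
Channel B: Flow area A = b·y = 6.46 × 9.25 = 59.76 m². Wetted perimeter P = b + 2y = 6.46 + 2×9.25 = 24.96 m. Hydraulic radius R = A/P = 59.76/24.96 = 2.394 m. Q_B = (1/0.024)·59.76·2.394^(2/3)·√0.0049 = 311.9 m³/s.
Q_A = 237.5 m³/s vs Q_B = 311.9 m³/s, so channel B carries more.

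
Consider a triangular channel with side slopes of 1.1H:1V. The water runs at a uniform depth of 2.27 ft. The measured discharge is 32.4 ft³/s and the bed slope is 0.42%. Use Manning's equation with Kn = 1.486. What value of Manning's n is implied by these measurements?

For a triangular section with side slope z = 1.1: A = zy² = 1.1×2.27² = 5.668 ft²; P = 2y√(1+z²) = 2×2.27×1.487 = 6.749 ft.
Hydraulic radius R = A/P = 5.668/6.749 = 0.8398 ft.
Rearranging Manning's equation: n = (1.486/Q) A R^(2/3) S^(1/2) = (1.486/32.4) × 5.668 × 0.8398^(2/3) × √0.0042 = 0.015.

n = 0.015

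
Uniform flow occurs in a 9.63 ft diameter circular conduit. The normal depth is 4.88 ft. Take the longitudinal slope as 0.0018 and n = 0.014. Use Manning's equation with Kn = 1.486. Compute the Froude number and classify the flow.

subcritical

For a circular section of diameter D = 9.63 ft at depth y = 4.88 ft, the central angle is θ = 2 arccos(1 − 2y/D) = 3.169 rad. Then A = (D²/8)(θ − sin θ) = 37.04 ft² and P = Dθ/2 = 15.26 ft.
Hydraulic radius R = A/P = 37.04/15.26 = 2.428 ft.
V = (1.486/n) R^(2/3) √S = (1.486/0.014) × 2.428^(2/3) × √0.0018 = 8.135 ft/s. Hydraulic depth D_h = A/T = 37.04/9.629 = 3.847 ft.
Froude number Fr = V/√(g·D_h) = 8.135/√(32.2×3.847) = 0.731, which is less than 1, so the flow is subcritical.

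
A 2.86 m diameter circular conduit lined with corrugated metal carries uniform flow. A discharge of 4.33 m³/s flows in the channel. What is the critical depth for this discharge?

At critical depth, Q² T / (g A³) = 1, i.e. A³/T = Q²/g = 4.33²/9.81 = 1.911.
Trying y = 0.608 m: A³/T = 0.4247 — short.
Trying y = 1.03 m: A³/T = 3.293 — over.
Trying y = 0.895 m: A³/T = 1.914 — matches.

y_c = 0.895 m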